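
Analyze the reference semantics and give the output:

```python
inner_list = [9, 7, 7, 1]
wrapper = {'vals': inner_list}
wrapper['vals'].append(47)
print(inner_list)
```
[9, 7, 7, 1, 47]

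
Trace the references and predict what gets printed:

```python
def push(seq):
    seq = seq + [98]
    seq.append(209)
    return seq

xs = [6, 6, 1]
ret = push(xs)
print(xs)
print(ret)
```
[6, 6, 1]
[6, 6, 1, 98, 209]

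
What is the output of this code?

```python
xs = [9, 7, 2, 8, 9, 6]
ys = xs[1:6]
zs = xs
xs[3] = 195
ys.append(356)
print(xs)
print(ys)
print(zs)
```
[9, 7, 2, 195, 9, 6]
[7, 2, 8, 9, 6, 356]
[9, 7, 2, 195, 9, 6]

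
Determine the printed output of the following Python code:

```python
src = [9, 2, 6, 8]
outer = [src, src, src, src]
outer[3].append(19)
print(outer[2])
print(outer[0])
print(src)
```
[9, 2, 6, 8, 19]
[9, 2, 6, 8, 19]
[9, 2, 6, 8, 19]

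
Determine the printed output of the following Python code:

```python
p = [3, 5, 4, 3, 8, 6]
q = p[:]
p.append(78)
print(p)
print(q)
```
[3, 5, 4, 3, 8, 6, 78]
[3, 5, 4, 3, 8, 6]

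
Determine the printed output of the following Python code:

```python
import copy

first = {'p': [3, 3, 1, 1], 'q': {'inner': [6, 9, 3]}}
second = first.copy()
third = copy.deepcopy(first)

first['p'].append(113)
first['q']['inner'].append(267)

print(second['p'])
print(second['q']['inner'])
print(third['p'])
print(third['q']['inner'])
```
[3, 3, 1, 1, 113]
[6, 9, 3, 267]
[3, 3, 1, 1]
[6, 9, 3]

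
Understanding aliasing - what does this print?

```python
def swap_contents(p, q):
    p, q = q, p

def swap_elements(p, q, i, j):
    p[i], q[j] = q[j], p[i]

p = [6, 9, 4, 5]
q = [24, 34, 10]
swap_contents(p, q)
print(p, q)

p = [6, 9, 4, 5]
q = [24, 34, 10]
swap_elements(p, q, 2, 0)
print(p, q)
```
[6, 9, 4, 5] [24, 34, 10]
[6, 9, 24, 5] [4, 34, 10]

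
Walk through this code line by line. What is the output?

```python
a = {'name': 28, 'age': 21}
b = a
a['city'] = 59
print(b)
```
{'name': 28, 'age': 21, 'city': 59}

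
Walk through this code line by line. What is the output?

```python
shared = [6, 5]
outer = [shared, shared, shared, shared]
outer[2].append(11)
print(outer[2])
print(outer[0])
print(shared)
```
[6, 5, 11]
[6, 5, 11]
[6, 5, 11]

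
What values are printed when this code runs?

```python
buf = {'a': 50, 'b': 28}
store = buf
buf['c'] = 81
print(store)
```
{'a': 50, 'b': 28, 'c': 81}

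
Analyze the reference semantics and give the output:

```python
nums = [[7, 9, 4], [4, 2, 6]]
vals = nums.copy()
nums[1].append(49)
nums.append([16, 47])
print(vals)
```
[[7, 9, 4], [4, 2, 6, 49]]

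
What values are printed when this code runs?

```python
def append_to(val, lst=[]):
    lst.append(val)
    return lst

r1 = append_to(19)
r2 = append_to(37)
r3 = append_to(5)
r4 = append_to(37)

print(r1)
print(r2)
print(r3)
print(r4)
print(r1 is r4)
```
[19, 37, 5, 37]
[19, 37, 5, 37]
[19, 37, 5, 37]
[19, 37, 5, 37]
True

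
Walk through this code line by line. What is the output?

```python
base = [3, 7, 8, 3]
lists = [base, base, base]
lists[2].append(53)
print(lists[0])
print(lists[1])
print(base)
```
[3, 7, 8, 3, 53]
[3, 7, 8, 3, 53]
[3, 7, 8, 3, 53]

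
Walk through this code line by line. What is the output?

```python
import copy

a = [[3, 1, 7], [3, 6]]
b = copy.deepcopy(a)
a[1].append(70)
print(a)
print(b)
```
[[3, 1, 7], [3, 6, 70]]
[[3, 1, 7], [3, 6]]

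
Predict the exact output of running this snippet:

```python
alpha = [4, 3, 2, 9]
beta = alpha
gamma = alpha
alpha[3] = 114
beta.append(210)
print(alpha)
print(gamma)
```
[4, 3, 2, 114, 210]
[4, 3, 2, 114, 210]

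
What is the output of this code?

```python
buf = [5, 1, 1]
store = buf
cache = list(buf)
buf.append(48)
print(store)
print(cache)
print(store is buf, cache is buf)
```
[5, 1, 1, 48]
[5, 1, 1]
True False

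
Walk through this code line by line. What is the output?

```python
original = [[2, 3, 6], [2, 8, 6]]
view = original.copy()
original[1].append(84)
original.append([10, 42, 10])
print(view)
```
[[2, 3, 6], [2, 8, 6, 84]]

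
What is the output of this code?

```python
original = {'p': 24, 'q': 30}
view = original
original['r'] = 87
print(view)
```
{'p': 24, 'q': 30, 'r': 87}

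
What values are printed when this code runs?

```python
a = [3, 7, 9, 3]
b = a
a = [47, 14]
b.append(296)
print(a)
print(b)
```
[47, 14]
[3, 7, 9, 3, 296]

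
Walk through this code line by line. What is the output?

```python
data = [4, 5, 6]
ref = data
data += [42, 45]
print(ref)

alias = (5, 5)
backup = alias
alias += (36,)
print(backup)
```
[4, 5, 6, 42, 45]
(5, 5)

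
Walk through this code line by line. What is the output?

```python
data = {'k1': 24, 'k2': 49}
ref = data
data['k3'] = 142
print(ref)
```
{'k1': 24, 'k2': 49, 'k3': 142}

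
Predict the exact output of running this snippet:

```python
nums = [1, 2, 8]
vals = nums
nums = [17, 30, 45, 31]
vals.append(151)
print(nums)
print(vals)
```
[17, 30, 45, 31]
[1, 2, 8, 151]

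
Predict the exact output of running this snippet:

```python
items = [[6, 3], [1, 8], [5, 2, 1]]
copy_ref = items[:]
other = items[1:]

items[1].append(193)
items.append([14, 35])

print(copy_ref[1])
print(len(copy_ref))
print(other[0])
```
[1, 8, 193]
3
[1, 8, 193]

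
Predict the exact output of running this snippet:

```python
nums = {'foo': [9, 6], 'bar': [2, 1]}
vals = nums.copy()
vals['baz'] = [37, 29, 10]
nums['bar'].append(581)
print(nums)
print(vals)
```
{'foo': [9, 6], 'bar': [2, 1, 581]}
{'foo': [9, 6], 'bar': [2, 1, 581], 'baz': [37, 29, 10]}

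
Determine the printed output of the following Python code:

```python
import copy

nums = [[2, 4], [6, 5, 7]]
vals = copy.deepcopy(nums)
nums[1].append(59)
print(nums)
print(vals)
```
[[2, 4], [6, 5, 7, 59]]
[[2, 4], [6, 5, 7]]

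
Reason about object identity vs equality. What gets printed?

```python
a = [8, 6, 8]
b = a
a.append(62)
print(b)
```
[8, 6, 8, 62]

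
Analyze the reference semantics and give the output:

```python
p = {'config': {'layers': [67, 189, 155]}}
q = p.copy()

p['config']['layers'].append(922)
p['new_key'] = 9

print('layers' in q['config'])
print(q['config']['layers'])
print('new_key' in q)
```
True
[67, 189, 155, 922]
False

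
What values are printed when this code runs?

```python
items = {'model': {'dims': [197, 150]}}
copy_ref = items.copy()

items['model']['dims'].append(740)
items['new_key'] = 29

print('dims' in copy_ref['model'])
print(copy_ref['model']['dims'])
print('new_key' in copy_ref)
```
True
[197, 150, 740]
False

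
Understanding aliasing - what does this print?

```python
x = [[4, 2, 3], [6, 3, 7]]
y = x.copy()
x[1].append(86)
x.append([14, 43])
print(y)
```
[[4, 2, 3], [6, 3, 7, 86]]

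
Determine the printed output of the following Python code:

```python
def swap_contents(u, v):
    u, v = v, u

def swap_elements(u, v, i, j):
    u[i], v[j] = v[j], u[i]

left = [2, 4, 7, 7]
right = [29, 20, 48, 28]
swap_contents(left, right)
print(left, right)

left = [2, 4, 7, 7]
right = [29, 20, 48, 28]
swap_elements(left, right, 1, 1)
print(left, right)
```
[2, 4, 7, 7] [29, 20, 48, 28]
[2, 20, 7, 7] [29, 4, 48, 28]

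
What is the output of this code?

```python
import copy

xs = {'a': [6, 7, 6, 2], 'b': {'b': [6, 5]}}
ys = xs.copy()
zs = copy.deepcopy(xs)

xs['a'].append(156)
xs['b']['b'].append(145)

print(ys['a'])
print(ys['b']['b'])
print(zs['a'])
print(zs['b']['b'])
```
[6, 7, 6, 2, 156]
[6, 5, 145]
[6, 7, 6, 2]
[6, 5]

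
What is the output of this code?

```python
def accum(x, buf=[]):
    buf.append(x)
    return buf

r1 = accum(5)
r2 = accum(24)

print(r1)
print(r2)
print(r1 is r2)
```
[5, 24]
[5, 24]
True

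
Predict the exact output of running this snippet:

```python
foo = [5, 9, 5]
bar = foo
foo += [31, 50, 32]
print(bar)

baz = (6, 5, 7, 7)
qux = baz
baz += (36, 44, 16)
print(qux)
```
[5, 9, 5, 31, 50, 32]
(6, 5, 7, 7)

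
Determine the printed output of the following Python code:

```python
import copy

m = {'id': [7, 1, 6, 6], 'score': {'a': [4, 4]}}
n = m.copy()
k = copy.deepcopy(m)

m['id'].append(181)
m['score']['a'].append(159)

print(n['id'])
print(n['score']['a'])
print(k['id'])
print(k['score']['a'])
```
[7, 1, 6, 6, 181]
[4, 4, 159]
[7, 1, 6, 6]
[4, 4]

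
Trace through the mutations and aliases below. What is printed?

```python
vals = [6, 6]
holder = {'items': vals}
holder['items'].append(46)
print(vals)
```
[6, 6, 46]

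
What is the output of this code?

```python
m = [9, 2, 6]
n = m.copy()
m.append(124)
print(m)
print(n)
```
[9, 2, 6, 124]
[9, 2, 6]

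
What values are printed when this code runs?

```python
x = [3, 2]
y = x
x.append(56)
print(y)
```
[3, 2, 56]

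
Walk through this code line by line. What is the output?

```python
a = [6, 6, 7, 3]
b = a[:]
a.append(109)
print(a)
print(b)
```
[6, 6, 7, 3, 109]
[6, 6, 7, 3]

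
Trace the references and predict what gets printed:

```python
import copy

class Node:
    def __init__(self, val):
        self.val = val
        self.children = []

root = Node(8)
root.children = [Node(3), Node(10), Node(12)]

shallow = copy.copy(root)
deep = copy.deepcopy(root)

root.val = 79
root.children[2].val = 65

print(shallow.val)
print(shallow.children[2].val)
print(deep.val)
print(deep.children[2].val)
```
8
65
8
12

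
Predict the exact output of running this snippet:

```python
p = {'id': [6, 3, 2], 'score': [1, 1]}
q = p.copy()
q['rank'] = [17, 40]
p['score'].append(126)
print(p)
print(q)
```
{'id': [6, 3, 2], 'score': [1, 1, 126]}
{'id': [6, 3, 2], 'score': [1, 1, 126], 'rank': [17, 40]}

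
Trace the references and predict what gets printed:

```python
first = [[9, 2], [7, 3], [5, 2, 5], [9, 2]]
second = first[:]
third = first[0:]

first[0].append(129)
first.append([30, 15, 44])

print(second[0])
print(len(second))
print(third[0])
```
[9, 2, 129]
4
[9, 2, 129]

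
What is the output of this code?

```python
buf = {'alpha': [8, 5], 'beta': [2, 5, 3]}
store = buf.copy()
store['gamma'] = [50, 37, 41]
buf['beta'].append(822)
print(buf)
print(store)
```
{'alpha': [8, 5], 'beta': [2, 5, 3, 822]}
{'alpha': [8, 5], 'beta': [2, 5, 3, 822], 'gamma': [50, 37, 41]}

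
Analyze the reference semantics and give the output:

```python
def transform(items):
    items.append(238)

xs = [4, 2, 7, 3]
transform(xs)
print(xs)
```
[4, 2, 7, 3, 238]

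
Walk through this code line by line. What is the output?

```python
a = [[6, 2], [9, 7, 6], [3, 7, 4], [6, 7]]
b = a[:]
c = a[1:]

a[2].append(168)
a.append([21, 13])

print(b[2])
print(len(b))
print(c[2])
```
[3, 7, 4, 168]
4
[6, 7]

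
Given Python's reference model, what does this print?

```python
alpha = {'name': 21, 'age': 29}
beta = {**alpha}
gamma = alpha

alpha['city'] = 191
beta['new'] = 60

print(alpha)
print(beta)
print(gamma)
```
{'name': 21, 'age': 29, 'city': 191}
{'name': 21, 'age': 29, 'new': 60}
{'name': 21, 'age': 29, 'city': 191}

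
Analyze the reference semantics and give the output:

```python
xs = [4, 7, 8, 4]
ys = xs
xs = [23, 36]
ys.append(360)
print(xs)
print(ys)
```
[23, 36]
[4, 7, 8, 4, 360]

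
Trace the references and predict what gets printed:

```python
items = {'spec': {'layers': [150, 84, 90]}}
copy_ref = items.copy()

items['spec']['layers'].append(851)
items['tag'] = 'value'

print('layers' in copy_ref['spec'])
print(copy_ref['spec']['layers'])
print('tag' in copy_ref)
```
True
[150, 84, 90, 851]
False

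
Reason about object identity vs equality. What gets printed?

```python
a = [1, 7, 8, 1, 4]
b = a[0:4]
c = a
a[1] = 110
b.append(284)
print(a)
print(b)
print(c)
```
[1, 110, 8, 1, 4]
[1, 7, 8, 1, 284]
[1, 110, 8, 1, 4]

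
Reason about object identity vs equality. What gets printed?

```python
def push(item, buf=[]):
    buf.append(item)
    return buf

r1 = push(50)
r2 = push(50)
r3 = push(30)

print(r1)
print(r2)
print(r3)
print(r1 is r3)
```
[50, 50, 30]
[50, 50, 30]
[50, 50, 30]
True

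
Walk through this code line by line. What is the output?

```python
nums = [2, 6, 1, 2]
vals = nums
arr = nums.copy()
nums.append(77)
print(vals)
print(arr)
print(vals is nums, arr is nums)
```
[2, 6, 1, 2, 77]
[2, 6, 1, 2]
True False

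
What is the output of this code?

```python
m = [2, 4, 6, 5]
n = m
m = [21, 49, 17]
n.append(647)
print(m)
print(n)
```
[21, 49, 17]
[2, 4, 6, 5, 647]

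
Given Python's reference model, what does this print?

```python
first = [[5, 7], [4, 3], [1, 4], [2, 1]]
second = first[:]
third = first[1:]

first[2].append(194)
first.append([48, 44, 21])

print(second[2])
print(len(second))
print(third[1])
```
[1, 4, 194]
4
[1, 4, 194]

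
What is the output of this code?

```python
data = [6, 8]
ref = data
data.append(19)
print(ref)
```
[6, 8, 19]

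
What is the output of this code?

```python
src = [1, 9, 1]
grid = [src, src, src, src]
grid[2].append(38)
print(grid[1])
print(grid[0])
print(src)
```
[1, 9, 1, 38]
[1, 9, 1, 38]
[1, 9, 1, 38]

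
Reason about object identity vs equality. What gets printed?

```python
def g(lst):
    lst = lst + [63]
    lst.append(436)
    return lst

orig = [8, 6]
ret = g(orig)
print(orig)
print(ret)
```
[8, 6]
[8, 6, 63, 436]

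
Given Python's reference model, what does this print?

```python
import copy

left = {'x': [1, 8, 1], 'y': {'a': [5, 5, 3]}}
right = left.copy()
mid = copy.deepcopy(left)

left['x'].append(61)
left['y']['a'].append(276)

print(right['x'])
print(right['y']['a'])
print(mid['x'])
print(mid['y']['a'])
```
[1, 8, 1, 61]
[5, 5, 3, 276]
[1, 8, 1]
[5, 5, 3]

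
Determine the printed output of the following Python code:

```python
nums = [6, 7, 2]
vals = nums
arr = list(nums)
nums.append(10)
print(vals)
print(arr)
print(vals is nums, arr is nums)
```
[6, 7, 2, 10]
[6, 7, 2]
True False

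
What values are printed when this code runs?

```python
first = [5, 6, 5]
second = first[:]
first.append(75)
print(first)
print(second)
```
[5, 6, 5, 75]
[5, 6, 5]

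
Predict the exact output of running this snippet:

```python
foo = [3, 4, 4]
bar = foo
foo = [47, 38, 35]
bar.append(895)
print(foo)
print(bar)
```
[47, 38, 35]
[3, 4, 4, 895]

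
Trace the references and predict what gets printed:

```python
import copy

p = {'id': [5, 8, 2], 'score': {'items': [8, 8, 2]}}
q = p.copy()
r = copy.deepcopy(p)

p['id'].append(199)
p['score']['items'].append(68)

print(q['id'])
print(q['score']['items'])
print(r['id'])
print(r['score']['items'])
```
[5, 8, 2, 199]
[8, 8, 2, 68]
[5, 8, 2]
[8, 8, 2]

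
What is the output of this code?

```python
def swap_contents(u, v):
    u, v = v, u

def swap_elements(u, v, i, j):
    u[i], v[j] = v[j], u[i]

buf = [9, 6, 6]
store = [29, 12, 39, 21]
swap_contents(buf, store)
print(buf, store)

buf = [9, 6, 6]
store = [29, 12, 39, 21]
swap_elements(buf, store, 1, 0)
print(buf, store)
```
[9, 6, 6] [29, 12, 39, 21]
[9, 29, 6] [6, 12, 39, 21]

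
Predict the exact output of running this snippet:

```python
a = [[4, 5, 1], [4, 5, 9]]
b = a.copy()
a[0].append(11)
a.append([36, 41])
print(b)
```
[[4, 5, 1, 11], [4, 5, 9]]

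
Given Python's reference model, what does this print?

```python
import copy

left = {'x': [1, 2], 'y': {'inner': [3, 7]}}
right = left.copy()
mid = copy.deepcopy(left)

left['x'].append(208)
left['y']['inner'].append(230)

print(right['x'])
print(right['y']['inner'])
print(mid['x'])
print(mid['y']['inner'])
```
[1, 2, 208]
[3, 7, 230]
[1, 2]
[3, 7]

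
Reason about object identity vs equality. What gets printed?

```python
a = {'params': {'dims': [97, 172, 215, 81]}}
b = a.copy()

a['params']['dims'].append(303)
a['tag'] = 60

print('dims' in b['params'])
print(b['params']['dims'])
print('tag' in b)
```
True
[97, 172, 215, 81, 303]
False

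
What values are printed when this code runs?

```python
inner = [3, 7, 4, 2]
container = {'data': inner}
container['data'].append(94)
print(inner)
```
[3, 7, 4, 2, 94]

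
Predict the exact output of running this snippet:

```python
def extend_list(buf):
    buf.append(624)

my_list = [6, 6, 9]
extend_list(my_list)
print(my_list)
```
[6, 6, 9, 624]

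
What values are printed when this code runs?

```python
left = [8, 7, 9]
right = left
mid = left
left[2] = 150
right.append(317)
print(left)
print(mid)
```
[8, 7, 150, 317]
[8, 7, 150, 317]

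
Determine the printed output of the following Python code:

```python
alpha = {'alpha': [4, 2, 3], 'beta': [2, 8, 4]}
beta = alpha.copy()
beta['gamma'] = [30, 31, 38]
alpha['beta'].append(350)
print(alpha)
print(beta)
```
{'alpha': [4, 2, 3], 'beta': [2, 8, 4, 350]}
{'alpha': [4, 2, 3], 'beta': [2, 8, 4, 350], 'gamma': [30, 31, 38]}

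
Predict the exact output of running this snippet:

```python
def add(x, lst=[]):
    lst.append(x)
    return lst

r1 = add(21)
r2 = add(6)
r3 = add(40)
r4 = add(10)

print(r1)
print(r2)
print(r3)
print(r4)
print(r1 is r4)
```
[21, 6, 40, 10]
[21, 6, 40, 10]
[21, 6, 40, 10]
[21, 6, 40, 10]
True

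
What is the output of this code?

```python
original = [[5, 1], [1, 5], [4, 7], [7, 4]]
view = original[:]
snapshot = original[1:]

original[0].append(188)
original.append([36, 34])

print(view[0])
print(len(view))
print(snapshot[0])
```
[5, 1, 188]
4
[1, 5]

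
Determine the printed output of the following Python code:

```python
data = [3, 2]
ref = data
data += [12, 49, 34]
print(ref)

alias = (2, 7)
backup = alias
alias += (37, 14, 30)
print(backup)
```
[3, 2, 12, 49, 34]
(2, 7)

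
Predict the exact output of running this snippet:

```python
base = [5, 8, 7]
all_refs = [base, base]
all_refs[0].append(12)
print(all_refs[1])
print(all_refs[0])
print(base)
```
[5, 8, 7, 12]
[5, 8, 7, 12]
[5, 8, 7, 12]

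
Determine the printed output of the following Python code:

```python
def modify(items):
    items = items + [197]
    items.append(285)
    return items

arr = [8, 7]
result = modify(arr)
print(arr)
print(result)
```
[8, 7]
[8, 7, 197, 285]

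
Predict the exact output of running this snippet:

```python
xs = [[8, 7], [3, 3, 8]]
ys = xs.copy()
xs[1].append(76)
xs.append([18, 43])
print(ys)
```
[[8, 7], [3, 3, 8, 76]]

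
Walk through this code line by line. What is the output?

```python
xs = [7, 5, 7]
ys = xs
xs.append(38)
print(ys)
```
[7, 5, 7, 38]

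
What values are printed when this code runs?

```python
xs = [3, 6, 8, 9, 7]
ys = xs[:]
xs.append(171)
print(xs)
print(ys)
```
[3, 6, 8, 9, 7, 171]
[3, 6, 8, 9, 7]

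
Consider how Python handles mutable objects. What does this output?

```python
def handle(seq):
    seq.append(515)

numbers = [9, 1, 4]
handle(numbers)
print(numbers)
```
[9, 1, 4, 515]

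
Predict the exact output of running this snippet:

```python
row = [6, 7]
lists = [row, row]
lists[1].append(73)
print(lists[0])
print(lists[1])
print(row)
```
[6, 7, 73]
[6, 7, 73]
[6, 7, 73]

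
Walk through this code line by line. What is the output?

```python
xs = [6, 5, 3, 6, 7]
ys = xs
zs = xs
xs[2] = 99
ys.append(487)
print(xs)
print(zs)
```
[6, 5, 99, 6, 7, 487]
[6, 5, 99, 6, 7, 487]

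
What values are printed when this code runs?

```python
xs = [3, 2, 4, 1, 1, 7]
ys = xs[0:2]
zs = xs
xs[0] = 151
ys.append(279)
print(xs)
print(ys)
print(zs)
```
[151, 2, 4, 1, 1, 7]
[3, 2, 279]
[151, 2, 4, 1, 1, 7]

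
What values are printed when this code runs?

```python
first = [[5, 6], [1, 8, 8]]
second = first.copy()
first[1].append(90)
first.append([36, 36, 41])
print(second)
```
[[5, 6], [1, 8, 8, 90]]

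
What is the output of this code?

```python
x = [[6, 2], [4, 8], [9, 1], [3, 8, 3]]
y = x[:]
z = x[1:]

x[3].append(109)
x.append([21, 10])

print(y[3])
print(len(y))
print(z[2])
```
[3, 8, 3, 109]
4
[3, 8, 3, 109]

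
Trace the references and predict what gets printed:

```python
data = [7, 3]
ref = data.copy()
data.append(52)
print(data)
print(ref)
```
[7, 3, 52]
[7, 3]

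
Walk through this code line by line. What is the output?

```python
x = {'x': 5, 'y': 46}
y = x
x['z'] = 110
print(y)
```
{'x': 5, 'y': 46, 'z': 110}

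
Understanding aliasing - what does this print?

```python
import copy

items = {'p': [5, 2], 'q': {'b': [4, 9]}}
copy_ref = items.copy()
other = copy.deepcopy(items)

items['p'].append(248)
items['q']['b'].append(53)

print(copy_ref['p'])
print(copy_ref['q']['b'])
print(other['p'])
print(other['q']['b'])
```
[5, 2, 248]
[4, 9, 53]
[5, 2]
[4, 9]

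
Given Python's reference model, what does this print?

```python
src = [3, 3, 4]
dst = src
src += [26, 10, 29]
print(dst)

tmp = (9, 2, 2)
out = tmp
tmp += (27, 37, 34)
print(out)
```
[3, 3, 4, 26, 10, 29]
(9, 2, 2)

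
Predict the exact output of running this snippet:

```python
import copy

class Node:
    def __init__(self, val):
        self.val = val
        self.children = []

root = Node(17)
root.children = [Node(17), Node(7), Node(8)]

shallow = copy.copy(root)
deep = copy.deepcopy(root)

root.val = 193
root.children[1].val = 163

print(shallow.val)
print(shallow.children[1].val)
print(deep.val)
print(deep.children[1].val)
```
17
163
17
7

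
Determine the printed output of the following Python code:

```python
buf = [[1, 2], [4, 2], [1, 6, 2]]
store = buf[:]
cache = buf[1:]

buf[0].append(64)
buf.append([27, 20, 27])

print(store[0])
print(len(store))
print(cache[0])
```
[1, 2, 64]
3
[4, 2]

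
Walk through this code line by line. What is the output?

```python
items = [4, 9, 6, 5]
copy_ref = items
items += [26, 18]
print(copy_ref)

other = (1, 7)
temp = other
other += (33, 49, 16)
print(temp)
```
[4, 9, 6, 5, 26, 18]
(1, 7)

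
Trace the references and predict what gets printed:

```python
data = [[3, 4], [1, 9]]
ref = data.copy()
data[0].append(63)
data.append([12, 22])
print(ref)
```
[[3, 4, 63], [1, 9]]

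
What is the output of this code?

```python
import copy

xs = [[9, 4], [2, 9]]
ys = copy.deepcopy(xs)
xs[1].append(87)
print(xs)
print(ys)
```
[[9, 4], [2, 9, 87]]
[[9, 4], [2, 9]]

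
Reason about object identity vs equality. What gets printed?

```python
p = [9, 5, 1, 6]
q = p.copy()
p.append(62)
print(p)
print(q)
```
[9, 5, 1, 6, 62]
[9, 5, 1, 6]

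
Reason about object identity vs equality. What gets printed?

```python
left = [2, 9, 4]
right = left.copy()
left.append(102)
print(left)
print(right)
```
[2, 9, 4, 102]
[2, 9, 4]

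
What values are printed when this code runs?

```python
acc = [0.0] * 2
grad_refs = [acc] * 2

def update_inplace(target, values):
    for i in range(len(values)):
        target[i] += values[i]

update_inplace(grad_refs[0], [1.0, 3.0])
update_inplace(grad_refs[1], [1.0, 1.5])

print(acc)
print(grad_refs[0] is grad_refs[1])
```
[2.0, 4.5]
True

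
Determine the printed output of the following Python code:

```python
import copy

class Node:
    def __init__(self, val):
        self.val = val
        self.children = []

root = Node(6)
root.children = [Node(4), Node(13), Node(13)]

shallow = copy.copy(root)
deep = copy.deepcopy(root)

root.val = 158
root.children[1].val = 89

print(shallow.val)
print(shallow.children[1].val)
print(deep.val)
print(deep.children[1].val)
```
6
89
6
13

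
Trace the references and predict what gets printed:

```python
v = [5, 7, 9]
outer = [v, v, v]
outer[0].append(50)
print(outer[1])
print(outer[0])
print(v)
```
[5, 7, 9, 50]
[5, 7, 9, 50]
[5, 7, 9, 50]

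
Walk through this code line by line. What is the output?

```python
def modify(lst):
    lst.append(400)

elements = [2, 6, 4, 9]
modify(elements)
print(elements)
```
[2, 6, 4, 9, 400]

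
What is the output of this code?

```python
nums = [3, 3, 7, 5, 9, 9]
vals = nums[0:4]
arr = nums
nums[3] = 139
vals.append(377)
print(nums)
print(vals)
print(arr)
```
[3, 3, 7, 139, 9, 9]
[3, 3, 7, 5, 377]
[3, 3, 7, 139, 9, 9]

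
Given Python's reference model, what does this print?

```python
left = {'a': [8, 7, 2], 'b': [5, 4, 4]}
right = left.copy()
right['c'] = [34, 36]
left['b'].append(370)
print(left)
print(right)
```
{'a': [8, 7, 2], 'b': [5, 4, 4, 370]}
{'a': [8, 7, 2], 'b': [5, 4, 4, 370], 'c': [34, 36]}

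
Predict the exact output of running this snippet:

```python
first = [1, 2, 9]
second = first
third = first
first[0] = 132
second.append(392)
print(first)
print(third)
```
[132, 2, 9, 392]
[132, 2, 9, 392]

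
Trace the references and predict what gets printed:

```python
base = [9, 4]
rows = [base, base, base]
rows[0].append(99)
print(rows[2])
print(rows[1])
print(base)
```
[9, 4, 99]
[9, 4, 99]
[9, 4, 99]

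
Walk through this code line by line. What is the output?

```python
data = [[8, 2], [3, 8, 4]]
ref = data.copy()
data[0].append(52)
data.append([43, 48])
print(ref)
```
[[8, 2, 52], [3, 8, 4]]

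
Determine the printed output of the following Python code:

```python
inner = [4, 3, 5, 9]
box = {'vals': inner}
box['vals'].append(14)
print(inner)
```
[4, 3, 5, 9, 14]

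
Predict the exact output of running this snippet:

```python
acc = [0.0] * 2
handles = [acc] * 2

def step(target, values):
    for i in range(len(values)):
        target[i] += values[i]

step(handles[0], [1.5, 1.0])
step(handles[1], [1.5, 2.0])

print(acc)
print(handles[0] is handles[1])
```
[3.0, 3.0]
True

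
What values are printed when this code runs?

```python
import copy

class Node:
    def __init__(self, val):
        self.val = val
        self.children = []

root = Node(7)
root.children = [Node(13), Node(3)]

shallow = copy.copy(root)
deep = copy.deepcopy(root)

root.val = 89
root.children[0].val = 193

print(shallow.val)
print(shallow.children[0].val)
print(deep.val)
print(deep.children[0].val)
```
7
193
7
13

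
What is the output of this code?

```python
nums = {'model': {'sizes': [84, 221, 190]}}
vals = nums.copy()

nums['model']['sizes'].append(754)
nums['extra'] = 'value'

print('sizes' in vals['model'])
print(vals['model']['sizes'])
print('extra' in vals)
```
True
[84, 221, 190, 754]
False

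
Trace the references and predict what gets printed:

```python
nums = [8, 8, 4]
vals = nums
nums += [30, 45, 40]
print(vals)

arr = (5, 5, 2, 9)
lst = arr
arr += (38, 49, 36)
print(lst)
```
[8, 8, 4, 30, 45, 40]
(5, 5, 2, 9)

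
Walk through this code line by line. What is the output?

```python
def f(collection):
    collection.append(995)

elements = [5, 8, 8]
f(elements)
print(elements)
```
[5, 8, 8, 995]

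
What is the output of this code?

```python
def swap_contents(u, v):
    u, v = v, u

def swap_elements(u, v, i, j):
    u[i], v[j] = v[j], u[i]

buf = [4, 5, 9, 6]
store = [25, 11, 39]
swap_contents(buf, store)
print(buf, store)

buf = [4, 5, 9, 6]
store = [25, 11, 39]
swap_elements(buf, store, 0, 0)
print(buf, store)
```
[4, 5, 9, 6] [25, 11, 39]
[25, 5, 9, 6] [4, 11, 39]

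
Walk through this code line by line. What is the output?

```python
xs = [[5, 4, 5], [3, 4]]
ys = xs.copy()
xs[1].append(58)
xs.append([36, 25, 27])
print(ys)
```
[[5, 4, 5], [3, 4, 58]]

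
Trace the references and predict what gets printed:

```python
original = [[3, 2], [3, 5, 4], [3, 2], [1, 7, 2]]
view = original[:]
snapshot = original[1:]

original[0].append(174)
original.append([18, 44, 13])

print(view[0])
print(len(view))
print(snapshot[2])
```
[3, 2, 174]
4
[1, 7, 2]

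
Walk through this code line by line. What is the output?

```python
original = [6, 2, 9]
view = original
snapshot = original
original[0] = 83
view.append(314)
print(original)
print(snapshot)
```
[83, 2, 9, 314]
[83, 2, 9, 314]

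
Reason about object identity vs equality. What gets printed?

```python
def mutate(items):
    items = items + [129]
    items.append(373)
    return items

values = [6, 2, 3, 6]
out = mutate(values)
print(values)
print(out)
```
[6, 2, 3, 6]
[6, 2, 3, 6, 129, 373]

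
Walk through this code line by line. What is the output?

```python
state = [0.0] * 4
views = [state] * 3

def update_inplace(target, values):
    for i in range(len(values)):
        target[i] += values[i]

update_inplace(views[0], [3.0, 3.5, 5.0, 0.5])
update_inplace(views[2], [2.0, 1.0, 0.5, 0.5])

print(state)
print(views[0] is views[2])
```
[5.0, 4.5, 5.5, 1.0]
True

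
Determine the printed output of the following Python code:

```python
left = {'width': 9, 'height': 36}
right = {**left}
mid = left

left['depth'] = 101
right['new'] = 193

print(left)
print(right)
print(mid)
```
{'width': 9, 'height': 36, 'depth': 101}
{'width': 9, 'height': 36, 'new': 193}
{'width': 9, 'height': 36, 'depth': 101}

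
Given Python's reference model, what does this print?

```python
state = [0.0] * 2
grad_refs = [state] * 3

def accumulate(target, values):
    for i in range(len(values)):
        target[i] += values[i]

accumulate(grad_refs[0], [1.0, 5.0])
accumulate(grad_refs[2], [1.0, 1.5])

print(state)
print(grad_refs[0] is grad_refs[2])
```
[2.0, 6.5]
True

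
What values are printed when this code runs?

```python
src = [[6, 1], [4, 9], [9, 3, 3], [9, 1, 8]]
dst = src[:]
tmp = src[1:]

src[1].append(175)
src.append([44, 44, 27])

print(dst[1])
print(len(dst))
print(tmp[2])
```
[4, 9, 175]
4
[9, 1, 8]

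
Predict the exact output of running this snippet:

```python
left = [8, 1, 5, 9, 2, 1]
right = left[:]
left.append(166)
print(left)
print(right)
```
[8, 1, 5, 9, 2, 1, 166]
[8, 1, 5, 9, 2, 1]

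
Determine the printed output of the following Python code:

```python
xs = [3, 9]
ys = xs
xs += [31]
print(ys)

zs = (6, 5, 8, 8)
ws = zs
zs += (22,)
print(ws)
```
[3, 9, 31]
(6, 5, 8, 8)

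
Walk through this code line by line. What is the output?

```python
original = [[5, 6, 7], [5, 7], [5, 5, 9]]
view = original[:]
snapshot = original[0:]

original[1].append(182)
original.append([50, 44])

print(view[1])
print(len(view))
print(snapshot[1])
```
[5, 7, 182]
3
[5, 7, 182]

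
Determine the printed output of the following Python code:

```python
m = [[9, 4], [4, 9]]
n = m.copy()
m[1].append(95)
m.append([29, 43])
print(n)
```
[[9, 4], [4, 9, 95]]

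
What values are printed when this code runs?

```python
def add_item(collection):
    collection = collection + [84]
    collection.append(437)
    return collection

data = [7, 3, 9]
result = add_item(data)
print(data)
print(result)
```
[7, 3, 9]
[7, 3, 9, 84, 437]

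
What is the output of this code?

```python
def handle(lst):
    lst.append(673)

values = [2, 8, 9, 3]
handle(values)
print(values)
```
[2, 8, 9, 3, 673]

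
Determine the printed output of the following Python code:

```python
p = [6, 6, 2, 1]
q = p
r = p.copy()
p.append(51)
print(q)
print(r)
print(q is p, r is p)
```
[6, 6, 2, 1, 51]
[6, 6, 2, 1]
True False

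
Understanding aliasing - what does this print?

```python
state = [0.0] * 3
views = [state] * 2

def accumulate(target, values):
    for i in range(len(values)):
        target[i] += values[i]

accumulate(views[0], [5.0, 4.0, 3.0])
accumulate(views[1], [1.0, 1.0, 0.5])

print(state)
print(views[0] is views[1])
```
[6.0, 5.0, 3.5]
True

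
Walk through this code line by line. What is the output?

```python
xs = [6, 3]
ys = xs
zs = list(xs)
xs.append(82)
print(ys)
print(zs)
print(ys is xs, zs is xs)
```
[6, 3, 82]
[6, 3]
True False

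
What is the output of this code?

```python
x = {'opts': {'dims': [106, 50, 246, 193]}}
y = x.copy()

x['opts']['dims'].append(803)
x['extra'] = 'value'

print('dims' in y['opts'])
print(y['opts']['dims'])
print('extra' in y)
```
True
[106, 50, 246, 193, 803]
False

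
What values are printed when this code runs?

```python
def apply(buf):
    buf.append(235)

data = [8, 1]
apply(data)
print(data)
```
[8, 1, 235]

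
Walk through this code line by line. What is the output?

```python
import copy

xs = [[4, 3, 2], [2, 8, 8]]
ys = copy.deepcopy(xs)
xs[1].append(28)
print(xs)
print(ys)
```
[[4, 3, 2], [2, 8, 8, 28]]
[[4, 3, 2], [2, 8, 8]]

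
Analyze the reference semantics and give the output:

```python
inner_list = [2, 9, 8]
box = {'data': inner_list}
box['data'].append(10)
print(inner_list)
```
[2, 9, 8, 10]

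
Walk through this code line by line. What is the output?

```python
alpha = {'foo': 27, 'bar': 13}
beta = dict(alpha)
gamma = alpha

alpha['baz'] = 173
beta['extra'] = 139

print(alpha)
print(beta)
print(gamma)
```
{'foo': 27, 'bar': 13, 'baz': 173}
{'foo': 27, 'bar': 13, 'extra': 139}
{'foo': 27, 'bar': 13, 'baz': 173}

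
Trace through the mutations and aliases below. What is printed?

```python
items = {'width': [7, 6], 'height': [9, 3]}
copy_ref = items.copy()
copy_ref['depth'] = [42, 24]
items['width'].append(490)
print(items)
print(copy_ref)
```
{'width': [7, 6, 490], 'height': [9, 3]}
{'width': [7, 6, 490], 'height': [9, 3], 'depth': [42, 24]}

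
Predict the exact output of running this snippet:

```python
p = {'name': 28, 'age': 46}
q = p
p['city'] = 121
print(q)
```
{'name': 28, 'age': 46, 'city': 121}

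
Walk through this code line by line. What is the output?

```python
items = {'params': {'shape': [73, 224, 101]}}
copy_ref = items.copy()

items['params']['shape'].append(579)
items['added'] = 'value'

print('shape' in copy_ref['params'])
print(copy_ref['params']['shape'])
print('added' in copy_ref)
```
True
[73, 224, 101, 579]
False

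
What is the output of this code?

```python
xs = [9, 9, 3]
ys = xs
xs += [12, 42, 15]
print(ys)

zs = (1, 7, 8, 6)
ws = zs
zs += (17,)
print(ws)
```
[9, 9, 3, 12, 42, 15]
(1, 7, 8, 6)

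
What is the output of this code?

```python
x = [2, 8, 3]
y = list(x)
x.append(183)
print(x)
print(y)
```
[2, 8, 3, 183]
[2, 8, 3]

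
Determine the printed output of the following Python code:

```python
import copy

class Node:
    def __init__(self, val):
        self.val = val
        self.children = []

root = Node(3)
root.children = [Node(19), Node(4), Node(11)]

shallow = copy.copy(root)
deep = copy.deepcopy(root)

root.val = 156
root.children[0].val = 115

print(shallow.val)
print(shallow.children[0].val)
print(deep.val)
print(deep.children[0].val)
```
3
115
3
19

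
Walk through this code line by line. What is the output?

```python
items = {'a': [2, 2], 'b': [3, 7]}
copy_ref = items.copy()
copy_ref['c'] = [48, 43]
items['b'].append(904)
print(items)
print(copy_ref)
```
{'a': [2, 2], 'b': [3, 7, 904]}
{'a': [2, 2], 'b': [3, 7, 904], 'c': [48, 43]}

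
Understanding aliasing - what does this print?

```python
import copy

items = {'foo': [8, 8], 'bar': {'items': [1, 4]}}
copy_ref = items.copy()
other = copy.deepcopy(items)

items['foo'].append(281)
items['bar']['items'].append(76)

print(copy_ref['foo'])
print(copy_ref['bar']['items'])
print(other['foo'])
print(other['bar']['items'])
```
[8, 8, 281]
[1, 4, 76]
[8, 8]
[1, 4]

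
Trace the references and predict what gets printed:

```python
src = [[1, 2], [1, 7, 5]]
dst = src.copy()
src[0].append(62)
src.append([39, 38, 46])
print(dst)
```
[[1, 2, 62], [1, 7, 5]]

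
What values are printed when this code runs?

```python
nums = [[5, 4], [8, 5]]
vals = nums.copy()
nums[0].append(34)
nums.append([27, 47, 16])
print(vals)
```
[[5, 4, 34], [8, 5]]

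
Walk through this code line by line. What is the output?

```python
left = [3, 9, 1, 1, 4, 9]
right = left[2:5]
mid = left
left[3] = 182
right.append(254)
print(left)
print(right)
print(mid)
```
[3, 9, 1, 182, 4, 9]
[1, 1, 4, 254]
[3, 9, 1, 182, 4, 9]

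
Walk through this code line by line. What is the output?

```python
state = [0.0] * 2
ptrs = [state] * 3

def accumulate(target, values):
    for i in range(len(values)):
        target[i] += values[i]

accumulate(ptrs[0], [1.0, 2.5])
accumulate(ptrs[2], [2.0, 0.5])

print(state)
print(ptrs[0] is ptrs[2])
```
[3.0, 3.0]
True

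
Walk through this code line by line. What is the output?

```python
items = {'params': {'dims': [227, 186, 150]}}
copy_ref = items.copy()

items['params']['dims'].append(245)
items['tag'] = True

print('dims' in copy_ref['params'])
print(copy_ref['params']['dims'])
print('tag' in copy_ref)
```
True
[227, 186, 150, 245]
False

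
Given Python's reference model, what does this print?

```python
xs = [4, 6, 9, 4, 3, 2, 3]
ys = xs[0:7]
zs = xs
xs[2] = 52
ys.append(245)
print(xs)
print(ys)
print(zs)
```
[4, 6, 52, 4, 3, 2, 3]
[4, 6, 9, 4, 3, 2, 3, 245]
[4, 6, 52, 4, 3, 2, 3]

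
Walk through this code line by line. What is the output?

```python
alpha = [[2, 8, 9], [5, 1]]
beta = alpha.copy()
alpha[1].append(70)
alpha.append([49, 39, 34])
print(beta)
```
[[2, 8, 9], [5, 1, 70]]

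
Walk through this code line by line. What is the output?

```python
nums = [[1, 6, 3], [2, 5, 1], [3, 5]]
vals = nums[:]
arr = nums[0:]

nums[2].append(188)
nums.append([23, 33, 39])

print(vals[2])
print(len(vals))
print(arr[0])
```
[3, 5, 188]
3
[1, 6, 3]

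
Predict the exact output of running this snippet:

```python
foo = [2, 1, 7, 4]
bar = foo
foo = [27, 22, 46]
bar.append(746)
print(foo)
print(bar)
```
[27, 22, 46]
[2, 1, 7, 4, 746]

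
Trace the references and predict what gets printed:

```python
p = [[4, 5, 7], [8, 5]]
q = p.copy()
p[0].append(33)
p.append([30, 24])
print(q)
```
[[4, 5, 7, 33], [8, 5]]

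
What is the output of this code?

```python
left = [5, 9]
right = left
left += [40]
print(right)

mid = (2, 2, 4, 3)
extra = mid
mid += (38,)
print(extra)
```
[5, 9, 40]
(2, 2, 4, 3)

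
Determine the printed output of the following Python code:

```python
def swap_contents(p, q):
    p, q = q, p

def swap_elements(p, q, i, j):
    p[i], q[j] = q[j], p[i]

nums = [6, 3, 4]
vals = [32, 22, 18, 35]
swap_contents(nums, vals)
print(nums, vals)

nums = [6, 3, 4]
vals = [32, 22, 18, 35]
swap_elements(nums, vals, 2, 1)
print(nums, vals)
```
[6, 3, 4] [32, 22, 18, 35]
[6, 3, 22] [32, 4, 18, 35]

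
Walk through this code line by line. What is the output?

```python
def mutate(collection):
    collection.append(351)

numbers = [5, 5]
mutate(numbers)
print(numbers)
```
[5, 5, 351]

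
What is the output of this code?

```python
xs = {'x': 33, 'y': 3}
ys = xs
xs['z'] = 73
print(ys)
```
{'x': 33, 'y': 3, 'z': 73}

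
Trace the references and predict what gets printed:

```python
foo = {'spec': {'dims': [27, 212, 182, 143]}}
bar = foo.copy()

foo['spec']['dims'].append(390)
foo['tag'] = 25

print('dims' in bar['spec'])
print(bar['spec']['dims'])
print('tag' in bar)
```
True
[27, 212, 182, 143, 390]
False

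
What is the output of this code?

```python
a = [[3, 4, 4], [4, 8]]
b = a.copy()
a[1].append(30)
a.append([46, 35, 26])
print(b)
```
[[3, 4, 4], [4, 8, 30]]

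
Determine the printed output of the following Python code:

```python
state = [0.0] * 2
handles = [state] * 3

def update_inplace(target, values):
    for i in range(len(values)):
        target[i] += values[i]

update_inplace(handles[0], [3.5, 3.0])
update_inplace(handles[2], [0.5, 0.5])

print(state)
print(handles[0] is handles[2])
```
[4.0, 3.5]
True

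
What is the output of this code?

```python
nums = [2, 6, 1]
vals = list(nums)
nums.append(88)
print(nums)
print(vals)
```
[2, 6, 1, 88]
[2, 6, 1]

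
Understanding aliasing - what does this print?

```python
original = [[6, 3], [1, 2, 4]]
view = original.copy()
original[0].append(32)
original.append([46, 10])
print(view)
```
[[6, 3, 32], [1, 2, 4]]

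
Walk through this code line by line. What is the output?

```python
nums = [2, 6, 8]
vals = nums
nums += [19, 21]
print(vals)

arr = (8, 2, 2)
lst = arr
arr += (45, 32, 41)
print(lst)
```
[2, 6, 8, 19, 21]
(8, 2, 2)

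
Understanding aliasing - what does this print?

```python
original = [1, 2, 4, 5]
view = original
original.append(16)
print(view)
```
[1, 2, 4, 5, 16]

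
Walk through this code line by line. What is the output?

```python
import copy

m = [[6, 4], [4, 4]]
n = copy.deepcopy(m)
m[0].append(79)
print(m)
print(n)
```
[[6, 4, 79], [4, 4]]
[[6, 4], [4, 4]]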